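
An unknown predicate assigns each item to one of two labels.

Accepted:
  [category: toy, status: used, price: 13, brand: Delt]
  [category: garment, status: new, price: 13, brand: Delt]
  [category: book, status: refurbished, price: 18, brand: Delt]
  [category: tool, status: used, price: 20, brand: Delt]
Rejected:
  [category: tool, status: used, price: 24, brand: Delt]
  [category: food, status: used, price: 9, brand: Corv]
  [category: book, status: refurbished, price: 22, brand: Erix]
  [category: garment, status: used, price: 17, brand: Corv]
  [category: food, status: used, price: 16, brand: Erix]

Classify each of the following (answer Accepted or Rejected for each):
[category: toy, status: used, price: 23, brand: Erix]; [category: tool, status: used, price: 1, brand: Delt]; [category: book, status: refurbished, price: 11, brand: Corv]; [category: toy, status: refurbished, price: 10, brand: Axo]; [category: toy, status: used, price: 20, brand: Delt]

The simplest hypothesis consistent with all the labels is: brand is Delt AND price ≤ 20.

Rejected, Accepted, Rejected, Rejected, Accepted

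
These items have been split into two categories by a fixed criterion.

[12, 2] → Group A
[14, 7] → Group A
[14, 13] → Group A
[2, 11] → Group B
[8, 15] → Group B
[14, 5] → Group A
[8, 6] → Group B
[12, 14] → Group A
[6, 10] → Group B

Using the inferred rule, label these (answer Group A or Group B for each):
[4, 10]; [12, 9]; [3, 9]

All 'Group A' examples share one property — first ≥ 10 — and every 'Group B' example lacks it.
Group B: [4, 10], since first 4. Group A: [12, 9], since first 12. Group B: [3, 9], since first 3.

Group B, Group A, Group B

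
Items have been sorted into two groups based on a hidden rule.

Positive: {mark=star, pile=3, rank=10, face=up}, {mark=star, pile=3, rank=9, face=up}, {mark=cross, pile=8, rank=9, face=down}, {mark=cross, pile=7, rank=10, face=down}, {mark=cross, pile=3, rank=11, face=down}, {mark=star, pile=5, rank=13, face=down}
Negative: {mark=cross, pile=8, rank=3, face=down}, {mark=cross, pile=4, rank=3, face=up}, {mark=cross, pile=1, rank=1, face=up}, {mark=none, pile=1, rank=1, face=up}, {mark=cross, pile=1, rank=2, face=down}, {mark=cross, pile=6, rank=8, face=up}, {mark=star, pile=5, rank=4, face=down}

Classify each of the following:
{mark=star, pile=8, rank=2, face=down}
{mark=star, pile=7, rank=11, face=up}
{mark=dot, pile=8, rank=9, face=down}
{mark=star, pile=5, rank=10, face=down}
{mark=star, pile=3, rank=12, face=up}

Negative, Positive, Positive, Positive, Positive

The pattern is that an item is 'Positive' exactly when: rank ≥ 9.
{mark=star, pile=8, rank=2, face=down} → rank = 2 → Negative. {mark=star, pile=7, rank=11, face=up} → rank = 11 → Positive. {mark=dot, pile=8, rank=9, face=down} → rank = 9 → Positive. {mark=star, pile=5, rank=10, face=down} → rank = 10 → Positive. {mark=star, pile=3, rank=12, face=up} → rank = 12 → Positive.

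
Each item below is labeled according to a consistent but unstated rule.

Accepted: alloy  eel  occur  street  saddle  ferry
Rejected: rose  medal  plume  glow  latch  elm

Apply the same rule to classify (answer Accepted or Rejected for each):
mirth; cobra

Rejected, Rejected

One predicate separates the groups cleanly: has a double letter.
mirth — no doubled letter, hence Rejected.
cobra — no doubled letter, hence Rejected.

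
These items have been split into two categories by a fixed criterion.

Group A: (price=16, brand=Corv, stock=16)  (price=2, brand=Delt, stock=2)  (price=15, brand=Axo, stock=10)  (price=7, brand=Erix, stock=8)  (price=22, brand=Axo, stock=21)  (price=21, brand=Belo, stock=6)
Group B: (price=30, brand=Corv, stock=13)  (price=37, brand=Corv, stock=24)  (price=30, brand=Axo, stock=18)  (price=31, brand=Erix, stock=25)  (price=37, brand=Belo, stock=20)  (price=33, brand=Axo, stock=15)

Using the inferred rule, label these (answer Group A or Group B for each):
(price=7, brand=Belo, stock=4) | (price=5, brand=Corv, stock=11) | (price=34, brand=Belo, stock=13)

Group A, Group A, Group B

All 'Group A' examples share one property — price ≤ 22 — and every 'Group B' example lacks it.
(price=7, brand=Belo, stock=4): price = 7 — checks out, so Group A. (price=5, brand=Corv, stock=11): price = 5 — checks out, so Group A. (price=34, brand=Belo, stock=13): price = 34 — lacks this property, so Group B.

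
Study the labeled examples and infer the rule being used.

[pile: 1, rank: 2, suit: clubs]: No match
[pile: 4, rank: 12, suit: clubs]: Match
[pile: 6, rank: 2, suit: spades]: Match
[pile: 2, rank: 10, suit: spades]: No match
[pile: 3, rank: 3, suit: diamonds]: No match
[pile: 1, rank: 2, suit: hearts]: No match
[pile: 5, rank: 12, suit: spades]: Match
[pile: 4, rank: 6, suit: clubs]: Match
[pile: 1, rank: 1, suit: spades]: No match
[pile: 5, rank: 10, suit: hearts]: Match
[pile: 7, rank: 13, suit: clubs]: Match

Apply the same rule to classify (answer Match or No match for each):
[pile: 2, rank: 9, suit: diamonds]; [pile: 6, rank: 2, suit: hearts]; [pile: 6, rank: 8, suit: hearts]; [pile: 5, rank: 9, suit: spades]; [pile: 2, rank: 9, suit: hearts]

The classifier is using: pile ≥ 4.
[pile: 2, rank: 9, suit: diamonds]: No match (pile = 2).
[pile: 6, rank: 2, suit: hearts]: Match (pile = 6).
[pile: 6, rank: 8, suit: hearts]: Match (pile = 6).
[pile: 5, rank: 9, suit: spades]: Match (pile = 5).
[pile: 2, rank: 9, suit: hearts]: No match (pile = 2).

No match, Match, Match, Match, No match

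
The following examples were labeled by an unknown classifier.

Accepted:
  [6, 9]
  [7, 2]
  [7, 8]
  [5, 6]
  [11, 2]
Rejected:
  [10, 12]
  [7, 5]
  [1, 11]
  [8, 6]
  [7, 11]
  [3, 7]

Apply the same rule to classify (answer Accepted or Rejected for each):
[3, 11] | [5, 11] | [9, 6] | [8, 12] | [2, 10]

Rejected, Rejected, Accepted, Rejected, Rejected

The common property of the 'Accepted' items is: sum is odd. No 'Rejected' item has it.
Rejected: [3, 11], since 3+11 = 14. Rejected: [5, 11], since 5+11 = 16. Accepted: [9, 6], since 9+6 = 15. Rejected: [8, 12], since 8+12 = 20. Rejected: [2, 10], since 2+10 = 12.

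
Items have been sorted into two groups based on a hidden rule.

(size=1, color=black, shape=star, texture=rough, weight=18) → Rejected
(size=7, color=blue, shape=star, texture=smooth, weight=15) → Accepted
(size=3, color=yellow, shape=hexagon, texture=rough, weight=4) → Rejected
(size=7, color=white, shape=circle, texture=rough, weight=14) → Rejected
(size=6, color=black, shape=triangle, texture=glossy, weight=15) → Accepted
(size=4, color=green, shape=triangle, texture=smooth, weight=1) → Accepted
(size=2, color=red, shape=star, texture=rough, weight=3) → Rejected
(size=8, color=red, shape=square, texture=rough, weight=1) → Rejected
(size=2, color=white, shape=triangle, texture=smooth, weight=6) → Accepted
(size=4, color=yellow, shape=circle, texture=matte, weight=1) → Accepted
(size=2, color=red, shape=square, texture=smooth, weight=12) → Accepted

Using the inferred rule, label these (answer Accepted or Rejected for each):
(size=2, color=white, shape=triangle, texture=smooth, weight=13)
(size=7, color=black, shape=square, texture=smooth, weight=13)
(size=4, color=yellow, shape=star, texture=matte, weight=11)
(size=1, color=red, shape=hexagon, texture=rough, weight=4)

'Accepted' ⟺ texture is not rough.
(size=2, color=white, shape=triangle, texture=smooth, weight=13): texture is smooth, matches → Accepted. (size=7, color=black, shape=square, texture=smooth, weight=13): texture is smooth, matches → Accepted. (size=4, color=yellow, shape=star, texture=matte, weight=11): texture is matte, matches → Accepted. (size=1, color=red, shape=hexagon, texture=rough, weight=4): texture is rough, doesn't qualify → Rejected.

Accepted, Accepted, Accepted, Rejected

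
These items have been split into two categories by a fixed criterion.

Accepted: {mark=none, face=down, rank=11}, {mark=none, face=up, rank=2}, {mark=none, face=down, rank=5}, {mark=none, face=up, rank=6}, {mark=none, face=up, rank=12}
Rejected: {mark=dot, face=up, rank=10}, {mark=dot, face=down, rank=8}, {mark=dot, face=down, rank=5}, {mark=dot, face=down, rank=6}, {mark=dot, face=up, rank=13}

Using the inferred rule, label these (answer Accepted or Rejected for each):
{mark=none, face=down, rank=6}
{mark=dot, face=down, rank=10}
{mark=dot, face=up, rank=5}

Accepted, Rejected, Rejected

One predicate separates the groups cleanly: mark is none.
Accepted: {mark=none, face=down, rank=6}, since mark is none. Rejected: {mark=dot, face=down, rank=10}, since mark is dot. Rejected: {mark=dot, face=up, rank=5}, since mark is dot.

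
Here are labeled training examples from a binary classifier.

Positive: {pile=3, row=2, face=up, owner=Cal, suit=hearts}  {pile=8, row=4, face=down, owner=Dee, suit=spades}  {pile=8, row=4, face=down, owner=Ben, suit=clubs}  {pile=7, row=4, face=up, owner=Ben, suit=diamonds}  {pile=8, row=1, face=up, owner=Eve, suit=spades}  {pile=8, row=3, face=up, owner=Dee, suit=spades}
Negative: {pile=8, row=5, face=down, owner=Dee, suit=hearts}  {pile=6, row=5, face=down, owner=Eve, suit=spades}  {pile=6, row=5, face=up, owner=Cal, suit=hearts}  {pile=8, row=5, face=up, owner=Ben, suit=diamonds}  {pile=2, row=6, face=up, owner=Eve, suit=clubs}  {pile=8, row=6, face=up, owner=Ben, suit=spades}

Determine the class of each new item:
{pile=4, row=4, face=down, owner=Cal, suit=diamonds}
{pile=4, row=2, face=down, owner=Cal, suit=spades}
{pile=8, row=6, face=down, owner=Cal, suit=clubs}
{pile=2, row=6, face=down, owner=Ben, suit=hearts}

The classifier is using: row ≤ 4.
{pile=4, row=4, face=down, owner=Cal, suit=diamonds} — row = 4, hence Positive.
{pile=4, row=2, face=down, owner=Cal, suit=spades} — row = 2, hence Positive.
{pile=8, row=6, face=down, owner=Cal, suit=clubs} — row = 6, hence Negative.
{pile=2, row=6, face=down, owner=Ben, suit=hearts} — row = 6, hence Negative.

Positive, Positive, Negative, Negative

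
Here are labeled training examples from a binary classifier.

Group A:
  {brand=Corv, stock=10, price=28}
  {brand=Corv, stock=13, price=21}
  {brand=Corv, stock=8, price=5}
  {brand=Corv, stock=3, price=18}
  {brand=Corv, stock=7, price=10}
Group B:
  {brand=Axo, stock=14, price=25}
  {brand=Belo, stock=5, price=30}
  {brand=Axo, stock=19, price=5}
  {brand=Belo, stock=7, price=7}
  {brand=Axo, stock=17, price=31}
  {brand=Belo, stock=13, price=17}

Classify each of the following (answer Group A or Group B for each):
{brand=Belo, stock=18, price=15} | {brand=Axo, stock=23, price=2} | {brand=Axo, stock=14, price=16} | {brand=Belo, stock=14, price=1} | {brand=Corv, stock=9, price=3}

The common property of the 'Group A' items is: brand is Corv. No 'Group B' item has it.
{brand=Belo, stock=18, price=15}: brand is Belo, fails this test → Group B. {brand=Axo, stock=23, price=2}: brand is Axo, fails this test → Group B. {brand=Axo, stock=14, price=16}: brand is Axo, fails this test → Group B. {brand=Belo, stock=14, price=1}: brand is Belo, fails this test → Group B. {brand=Corv, stock=9, price=3}: brand is Corv, checks out → Group A.

Group B, Group B, Group B, Group B, Group A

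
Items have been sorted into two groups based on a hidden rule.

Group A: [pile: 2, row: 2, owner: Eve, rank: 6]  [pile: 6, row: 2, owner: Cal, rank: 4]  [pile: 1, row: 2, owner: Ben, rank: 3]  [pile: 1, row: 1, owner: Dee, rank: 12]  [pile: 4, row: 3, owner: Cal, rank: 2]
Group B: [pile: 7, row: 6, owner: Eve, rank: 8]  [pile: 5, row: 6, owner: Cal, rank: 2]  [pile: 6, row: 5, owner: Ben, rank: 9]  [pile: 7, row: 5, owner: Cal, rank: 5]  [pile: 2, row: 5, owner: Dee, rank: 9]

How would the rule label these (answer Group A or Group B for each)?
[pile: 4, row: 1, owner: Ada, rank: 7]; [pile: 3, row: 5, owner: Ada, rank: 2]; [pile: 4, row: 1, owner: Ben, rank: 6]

Group A, Group B, Group A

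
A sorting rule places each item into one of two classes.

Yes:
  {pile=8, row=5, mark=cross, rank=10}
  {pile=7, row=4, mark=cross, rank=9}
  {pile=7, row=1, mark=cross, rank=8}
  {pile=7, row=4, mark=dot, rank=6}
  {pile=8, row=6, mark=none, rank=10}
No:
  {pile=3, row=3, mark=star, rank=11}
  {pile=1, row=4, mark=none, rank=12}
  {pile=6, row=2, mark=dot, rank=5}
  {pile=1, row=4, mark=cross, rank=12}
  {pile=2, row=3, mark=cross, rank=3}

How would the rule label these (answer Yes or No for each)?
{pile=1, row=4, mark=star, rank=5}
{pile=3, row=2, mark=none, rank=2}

Rule: pile ≥ 7. This holds for each 'Yes' example and fails for each 'No' one.
{pile=1, row=4, mark=star, rank=5}: No (pile = 1).
{pile=3, row=2, mark=none, rank=2}: No (pile = 3).

No, No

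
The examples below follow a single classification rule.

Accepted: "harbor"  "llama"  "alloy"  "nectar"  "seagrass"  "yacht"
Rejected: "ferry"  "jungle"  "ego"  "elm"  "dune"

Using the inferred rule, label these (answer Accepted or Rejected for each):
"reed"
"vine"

Rejected, Rejected

The classifier is using: contains 'a'.
"reed" — no 'a', hence Rejected. "vine" — no 'a', hence Rejected.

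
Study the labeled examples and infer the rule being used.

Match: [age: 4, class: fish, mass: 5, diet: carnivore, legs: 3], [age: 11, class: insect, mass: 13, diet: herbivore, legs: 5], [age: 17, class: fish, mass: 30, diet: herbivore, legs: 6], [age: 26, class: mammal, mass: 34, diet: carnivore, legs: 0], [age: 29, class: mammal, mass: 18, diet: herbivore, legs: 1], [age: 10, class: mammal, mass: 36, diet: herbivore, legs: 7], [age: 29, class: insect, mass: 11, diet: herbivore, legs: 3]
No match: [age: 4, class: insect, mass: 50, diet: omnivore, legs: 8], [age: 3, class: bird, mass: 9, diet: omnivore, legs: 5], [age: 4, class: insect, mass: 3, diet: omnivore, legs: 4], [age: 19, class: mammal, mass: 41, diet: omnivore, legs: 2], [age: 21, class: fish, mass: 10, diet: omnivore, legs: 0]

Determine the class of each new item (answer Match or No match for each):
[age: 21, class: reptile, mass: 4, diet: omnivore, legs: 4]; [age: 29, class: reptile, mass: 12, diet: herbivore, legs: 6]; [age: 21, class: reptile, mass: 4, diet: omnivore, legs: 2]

No match, Match, No match

One predicate separates the groups cleanly: diet is not omnivore.
[age: 21, class: reptile, mass: 4, diet: omnivore, legs: 4]: No match (diet is omnivore).
[age: 29, class: reptile, mass: 12, diet: herbivore, legs: 6]: Match (diet is herbivore).
[age: 21, class: reptile, mass: 4, diet: omnivore, legs: 2]: No match (diet is omnivore).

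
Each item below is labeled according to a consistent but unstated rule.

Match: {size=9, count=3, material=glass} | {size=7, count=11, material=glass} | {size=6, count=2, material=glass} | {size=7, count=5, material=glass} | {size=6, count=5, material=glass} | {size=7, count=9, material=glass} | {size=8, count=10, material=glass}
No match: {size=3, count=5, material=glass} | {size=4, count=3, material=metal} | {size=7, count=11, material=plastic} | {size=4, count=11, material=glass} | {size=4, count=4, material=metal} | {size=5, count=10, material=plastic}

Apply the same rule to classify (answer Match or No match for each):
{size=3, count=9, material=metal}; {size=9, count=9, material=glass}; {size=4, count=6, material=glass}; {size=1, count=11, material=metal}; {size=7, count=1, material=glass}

Every 'Match' example satisfies: material is glass AND size ≥ 5. None of the 'No match' examples do.
{size=3, count=9, material=metal}: No match (material is metal, size = 3).
{size=9, count=9, material=glass}: Match (material is glass, size = 9).
{size=4, count=6, material=glass}: No match (material is glass, size = 4).
{size=1, count=11, material=metal}: No match (material is metal, size = 1).
{size=7, count=1, material=glass}: Match (material is glass, size = 7).

No match, Match, No match, No match, Match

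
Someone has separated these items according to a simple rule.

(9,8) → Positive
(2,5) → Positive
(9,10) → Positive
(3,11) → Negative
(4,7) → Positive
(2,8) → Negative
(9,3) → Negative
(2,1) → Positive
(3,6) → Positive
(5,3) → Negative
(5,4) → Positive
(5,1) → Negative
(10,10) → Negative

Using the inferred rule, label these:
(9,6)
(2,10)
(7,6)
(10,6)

Positive, Negative, Positive, Negative

Rule: sum is odd. This holds for each 'Positive' example and fails for each 'Negative' one.
(9,6): 9+6 = 15 — passes, so Positive. (2,10): 2+10 = 12 — lacks this property, so Negative. (7,6): 7+6 = 13 — passes, so Positive. (10,6): 10+6 = 16 — lacks this property, so Negative.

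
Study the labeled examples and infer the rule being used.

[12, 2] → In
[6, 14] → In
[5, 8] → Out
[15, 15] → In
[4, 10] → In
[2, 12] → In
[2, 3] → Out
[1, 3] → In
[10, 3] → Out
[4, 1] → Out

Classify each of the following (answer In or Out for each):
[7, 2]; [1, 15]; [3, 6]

Out, In, Out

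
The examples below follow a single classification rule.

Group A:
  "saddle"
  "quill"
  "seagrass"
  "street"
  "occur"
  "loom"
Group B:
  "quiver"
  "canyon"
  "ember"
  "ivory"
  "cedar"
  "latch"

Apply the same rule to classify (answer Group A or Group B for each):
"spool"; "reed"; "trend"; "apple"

The classifier is using: has a double letter.
"spool": 'oo' doubled — passes, so Group A.
"reed": 'ee' doubled — passes, so Group A.
"trend": no doubled letter — does not pass, so Group B.
"apple": 'pp' doubled — passes, so Group A.

Group A, Group A, Group B, Group A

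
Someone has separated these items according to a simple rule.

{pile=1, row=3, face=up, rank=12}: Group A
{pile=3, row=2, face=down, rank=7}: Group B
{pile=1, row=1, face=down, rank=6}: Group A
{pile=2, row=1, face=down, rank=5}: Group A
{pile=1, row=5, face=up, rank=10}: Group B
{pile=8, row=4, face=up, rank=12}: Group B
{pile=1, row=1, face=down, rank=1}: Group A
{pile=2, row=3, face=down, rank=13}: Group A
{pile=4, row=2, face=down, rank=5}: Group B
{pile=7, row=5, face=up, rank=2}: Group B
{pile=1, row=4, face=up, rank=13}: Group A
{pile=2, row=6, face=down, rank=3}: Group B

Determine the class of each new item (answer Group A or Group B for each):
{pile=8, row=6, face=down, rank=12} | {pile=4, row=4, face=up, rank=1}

'Group A' ⟺ row ≤ 4 AND pile ≤ 2.

Group B, Group B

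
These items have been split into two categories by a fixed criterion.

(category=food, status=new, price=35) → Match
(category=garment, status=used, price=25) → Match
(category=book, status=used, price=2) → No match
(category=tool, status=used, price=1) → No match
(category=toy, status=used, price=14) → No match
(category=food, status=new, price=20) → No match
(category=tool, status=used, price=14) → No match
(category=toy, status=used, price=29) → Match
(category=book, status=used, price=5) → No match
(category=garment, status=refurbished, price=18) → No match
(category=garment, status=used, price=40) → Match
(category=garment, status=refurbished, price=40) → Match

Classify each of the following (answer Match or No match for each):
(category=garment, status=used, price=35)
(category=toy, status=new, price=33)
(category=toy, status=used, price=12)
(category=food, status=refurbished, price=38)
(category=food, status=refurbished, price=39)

Every 'Match' example satisfies: price ≥ 25. None of the 'No match' examples do.
(category=garment, status=used, price=35): price = 35 — passes, so Match. (category=toy, status=new, price=33): price = 33 — passes, so Match. (category=toy, status=used, price=12): price = 12 — does not satisfy this, so No match. (category=food, status=refurbished, price=38): price = 38 — passes, so Match. (category=food, status=refurbished, price=39): price = 39 — passes, so Match.

Match, Match, No match, Match, Match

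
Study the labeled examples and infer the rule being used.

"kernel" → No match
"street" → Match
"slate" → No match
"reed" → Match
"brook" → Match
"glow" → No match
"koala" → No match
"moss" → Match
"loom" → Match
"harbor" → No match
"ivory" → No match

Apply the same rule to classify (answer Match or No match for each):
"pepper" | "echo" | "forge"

All 'Match' examples share one property — has a double letter — and every 'No match' example lacks it.

Match, No match, No match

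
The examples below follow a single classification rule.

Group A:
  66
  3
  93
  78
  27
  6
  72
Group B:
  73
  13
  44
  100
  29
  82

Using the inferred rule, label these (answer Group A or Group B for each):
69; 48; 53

Group A, Group A, Group B

Comparing the two groups points to one rule — multiple of 3.
69 → 69 = 3·23 → Group A. 48 → 48 = 3·16 → Group A. 53 → 53 = 3·17 + 2 → Group B.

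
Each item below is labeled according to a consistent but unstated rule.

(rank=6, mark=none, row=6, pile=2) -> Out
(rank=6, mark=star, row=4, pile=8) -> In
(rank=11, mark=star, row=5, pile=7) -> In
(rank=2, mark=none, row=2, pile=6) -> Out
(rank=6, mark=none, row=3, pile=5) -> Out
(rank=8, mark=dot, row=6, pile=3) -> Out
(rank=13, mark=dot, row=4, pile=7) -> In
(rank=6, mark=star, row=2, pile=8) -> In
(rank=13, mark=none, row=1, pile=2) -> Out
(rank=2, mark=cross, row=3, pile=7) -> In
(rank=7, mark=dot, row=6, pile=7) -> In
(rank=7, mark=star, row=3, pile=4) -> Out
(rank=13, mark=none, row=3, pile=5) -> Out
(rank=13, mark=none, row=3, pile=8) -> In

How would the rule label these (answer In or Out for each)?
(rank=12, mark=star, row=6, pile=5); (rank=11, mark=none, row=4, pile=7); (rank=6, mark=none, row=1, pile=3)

Out, In, Out

The classifier is using: pile ≥ 7.
(rank=12, mark=star, row=6, pile=5): Out (pile = 5). (rank=11, mark=none, row=4, pile=7): In (pile = 7). (rank=6, mark=none, row=1, pile=3): Out (pile = 3).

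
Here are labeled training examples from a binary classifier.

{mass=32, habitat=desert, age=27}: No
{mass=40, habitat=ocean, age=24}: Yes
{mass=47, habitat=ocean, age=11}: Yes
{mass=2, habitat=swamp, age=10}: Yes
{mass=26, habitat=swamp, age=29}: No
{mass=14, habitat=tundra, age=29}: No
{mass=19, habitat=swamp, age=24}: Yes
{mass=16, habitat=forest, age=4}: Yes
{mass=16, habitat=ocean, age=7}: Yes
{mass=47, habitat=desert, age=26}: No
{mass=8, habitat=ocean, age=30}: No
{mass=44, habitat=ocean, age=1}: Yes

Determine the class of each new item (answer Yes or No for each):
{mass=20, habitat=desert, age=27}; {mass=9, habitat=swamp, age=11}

No, Yes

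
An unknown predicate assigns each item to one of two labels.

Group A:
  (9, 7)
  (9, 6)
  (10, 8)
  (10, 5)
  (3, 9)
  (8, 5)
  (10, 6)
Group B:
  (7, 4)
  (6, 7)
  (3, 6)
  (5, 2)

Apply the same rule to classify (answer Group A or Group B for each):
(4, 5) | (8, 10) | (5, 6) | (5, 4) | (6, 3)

Rule: max ≥ 8. This holds for each 'Group A' example and fails for each 'Group B' one.
(4, 5): max 5, doesn't match → Group B.
(8, 10): max 10, has this property → Group A.
(5, 6): max 6, doesn't match → Group B.
(5, 4): max 5, doesn't match → Group B.
(6, 3): max 6, doesn't match → Group B.

Group B, Group A, Group B, Group B, Group B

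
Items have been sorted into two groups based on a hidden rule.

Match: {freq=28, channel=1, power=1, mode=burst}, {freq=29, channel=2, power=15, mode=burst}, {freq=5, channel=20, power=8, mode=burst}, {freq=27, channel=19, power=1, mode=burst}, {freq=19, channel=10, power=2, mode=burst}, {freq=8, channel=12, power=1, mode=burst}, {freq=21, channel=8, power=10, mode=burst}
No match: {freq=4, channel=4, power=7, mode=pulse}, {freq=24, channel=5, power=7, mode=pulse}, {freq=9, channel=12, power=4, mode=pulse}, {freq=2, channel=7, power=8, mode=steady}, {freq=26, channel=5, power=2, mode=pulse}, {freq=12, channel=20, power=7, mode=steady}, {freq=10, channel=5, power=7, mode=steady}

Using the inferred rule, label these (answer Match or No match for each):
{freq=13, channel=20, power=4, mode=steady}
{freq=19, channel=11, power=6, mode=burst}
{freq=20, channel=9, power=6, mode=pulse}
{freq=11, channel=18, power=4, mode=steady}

Every 'Match' example satisfies: mode is burst. None of the 'No match' examples do.
{freq=13, channel=20, power=4, mode=steady}: mode is steady, doesn't match → No match.
{freq=19, channel=11, power=6, mode=burst}: mode is burst, has this property → Match.
{freq=20, channel=9, power=6, mode=pulse}: mode is pulse, doesn't match → No match.
{freq=11, channel=18, power=4, mode=steady}: mode is steady, doesn't match → No match.

No match, Match, No match, No match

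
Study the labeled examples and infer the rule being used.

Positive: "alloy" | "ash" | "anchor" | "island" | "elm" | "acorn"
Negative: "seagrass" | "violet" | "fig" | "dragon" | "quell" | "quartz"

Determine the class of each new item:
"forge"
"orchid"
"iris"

Negative, Positive, Positive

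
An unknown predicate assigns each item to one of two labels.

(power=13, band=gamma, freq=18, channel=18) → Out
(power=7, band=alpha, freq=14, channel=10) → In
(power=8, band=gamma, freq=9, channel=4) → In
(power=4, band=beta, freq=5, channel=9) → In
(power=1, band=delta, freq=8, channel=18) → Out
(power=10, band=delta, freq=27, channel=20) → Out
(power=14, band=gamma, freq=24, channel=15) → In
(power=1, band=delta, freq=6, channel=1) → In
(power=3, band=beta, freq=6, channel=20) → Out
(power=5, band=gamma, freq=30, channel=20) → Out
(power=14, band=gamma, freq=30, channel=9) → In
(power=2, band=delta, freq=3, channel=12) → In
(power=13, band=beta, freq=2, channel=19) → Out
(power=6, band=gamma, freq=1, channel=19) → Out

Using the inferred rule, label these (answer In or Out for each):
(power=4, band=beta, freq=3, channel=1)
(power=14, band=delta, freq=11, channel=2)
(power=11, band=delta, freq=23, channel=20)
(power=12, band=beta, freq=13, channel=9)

The simplest hypothesis consistent with all the labels is: channel ≤ 15.
(power=4, band=beta, freq=3, channel=1): channel = 1 — fits, so In. (power=14, band=delta, freq=11, channel=2): channel = 2 — fits, so In. (power=11, band=delta, freq=23, channel=20): channel = 20 — lacks this property, so Out. (power=12, band=beta, freq=13, channel=9): channel = 9 — fits, so In.

In, In, Out, In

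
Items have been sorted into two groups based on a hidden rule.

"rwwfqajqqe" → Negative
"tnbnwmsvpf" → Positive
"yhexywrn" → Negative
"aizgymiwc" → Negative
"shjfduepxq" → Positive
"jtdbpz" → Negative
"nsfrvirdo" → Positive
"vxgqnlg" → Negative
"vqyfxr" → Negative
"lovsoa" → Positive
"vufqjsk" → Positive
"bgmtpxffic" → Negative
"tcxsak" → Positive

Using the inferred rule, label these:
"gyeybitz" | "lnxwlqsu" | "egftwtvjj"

Negative, Positive, Negative

The pattern is that an item is 'Positive' exactly when: contains 's'.
Negative: "gyeybitz", since no 's'. Positive: "lnxwlqsu", since has 's'. Negative: "egftwtvjj", since no 's'.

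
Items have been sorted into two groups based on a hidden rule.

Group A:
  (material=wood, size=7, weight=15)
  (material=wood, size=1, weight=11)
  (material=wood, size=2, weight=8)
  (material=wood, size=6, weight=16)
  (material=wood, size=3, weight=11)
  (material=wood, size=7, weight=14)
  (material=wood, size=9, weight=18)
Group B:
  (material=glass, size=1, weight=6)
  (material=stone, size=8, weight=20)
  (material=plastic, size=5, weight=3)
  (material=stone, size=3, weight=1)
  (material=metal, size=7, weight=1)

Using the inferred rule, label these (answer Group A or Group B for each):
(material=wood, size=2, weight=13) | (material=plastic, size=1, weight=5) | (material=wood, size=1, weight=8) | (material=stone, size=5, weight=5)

Group A, Group B, Group A, Group B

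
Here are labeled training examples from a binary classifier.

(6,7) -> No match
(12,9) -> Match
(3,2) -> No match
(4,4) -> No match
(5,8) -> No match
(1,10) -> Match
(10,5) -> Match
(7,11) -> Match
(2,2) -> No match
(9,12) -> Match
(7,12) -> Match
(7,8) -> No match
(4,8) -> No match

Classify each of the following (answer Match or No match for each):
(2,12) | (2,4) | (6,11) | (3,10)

Match, No match, Match, Match

The simplest hypothesis consistent with all the labels is: max ≥ 9.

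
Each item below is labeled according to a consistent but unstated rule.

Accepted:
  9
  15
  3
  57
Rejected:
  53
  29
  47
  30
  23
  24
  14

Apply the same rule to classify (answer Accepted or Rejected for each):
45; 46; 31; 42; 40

Accepted, Rejected, Rejected, Rejected, Rejected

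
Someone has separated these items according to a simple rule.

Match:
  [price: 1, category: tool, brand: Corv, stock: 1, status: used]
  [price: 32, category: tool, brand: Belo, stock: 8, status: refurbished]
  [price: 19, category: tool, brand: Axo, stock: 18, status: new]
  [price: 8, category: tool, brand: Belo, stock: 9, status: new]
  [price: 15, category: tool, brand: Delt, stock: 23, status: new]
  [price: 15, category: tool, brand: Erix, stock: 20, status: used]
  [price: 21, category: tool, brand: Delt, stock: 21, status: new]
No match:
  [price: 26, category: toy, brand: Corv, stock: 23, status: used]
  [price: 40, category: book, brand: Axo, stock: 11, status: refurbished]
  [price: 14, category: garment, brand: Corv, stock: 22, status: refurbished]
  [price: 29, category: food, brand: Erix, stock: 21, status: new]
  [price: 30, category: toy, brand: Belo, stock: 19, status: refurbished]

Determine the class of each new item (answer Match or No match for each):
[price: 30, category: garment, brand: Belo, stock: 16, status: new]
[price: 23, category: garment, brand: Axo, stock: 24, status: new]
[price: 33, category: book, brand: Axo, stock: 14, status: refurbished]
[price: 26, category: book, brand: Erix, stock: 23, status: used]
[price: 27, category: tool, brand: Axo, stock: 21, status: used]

No match, No match, No match, No match, Match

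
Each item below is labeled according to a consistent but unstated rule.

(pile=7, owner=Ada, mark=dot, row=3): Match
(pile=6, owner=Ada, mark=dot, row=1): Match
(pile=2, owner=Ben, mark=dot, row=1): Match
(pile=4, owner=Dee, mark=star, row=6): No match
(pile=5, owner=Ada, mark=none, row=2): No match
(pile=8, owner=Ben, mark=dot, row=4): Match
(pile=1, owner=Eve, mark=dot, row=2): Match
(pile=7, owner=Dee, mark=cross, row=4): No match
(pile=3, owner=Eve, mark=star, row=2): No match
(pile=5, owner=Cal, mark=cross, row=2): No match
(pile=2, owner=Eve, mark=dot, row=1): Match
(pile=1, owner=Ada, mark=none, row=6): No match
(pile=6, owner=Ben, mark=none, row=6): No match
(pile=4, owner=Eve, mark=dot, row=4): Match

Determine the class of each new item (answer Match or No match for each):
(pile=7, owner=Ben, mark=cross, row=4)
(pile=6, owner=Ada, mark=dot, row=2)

Every 'Match' example satisfies: mark is dot. None of the 'No match' examples do.
(pile=7, owner=Ben, mark=cross, row=4): No match (mark is cross). (pile=6, owner=Ada, mark=dot, row=2): Match (mark is dot).

No match, Match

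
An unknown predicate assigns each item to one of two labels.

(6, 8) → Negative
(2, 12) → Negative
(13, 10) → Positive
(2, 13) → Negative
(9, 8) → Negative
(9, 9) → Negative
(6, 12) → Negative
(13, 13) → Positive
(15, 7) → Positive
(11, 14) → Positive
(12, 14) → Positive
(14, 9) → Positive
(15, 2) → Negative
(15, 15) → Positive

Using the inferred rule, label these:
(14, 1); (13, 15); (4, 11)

Negative, Positive, Negative

All 'Positive' examples share one property — sum ≥ 22 — and every 'Negative' example lacks it.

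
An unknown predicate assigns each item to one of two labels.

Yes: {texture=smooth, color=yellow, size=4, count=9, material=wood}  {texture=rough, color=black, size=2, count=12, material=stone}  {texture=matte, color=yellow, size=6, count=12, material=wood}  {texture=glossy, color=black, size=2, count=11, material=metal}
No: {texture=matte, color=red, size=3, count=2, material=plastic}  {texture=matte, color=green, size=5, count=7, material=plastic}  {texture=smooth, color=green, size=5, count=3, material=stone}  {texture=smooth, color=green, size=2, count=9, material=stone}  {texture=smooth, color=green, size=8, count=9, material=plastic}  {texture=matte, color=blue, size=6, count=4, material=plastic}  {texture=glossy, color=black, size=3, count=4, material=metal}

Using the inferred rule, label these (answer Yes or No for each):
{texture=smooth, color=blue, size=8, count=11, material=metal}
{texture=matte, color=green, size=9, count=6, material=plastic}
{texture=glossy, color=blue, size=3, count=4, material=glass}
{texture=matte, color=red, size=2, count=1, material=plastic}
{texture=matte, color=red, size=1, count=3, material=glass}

Yes, No, No, No, No

All 'Yes' examples share one property — color is yellow OR count ≥ 11 — and every 'No' example lacks it.
{texture=smooth, color=blue, size=8, count=11, material=metal} → color is blue, count = 11 → Yes.
{texture=matte, color=green, size=9, count=6, material=plastic} → color is green, count = 6 → No.
{texture=glossy, color=blue, size=3, count=4, material=glass} → color is blue, count = 4 → No.
{texture=matte, color=red, size=2, count=1, material=plastic} → color is red, count = 1 → No.
{texture=matte, color=red, size=1, count=3, material=glass} → color is red, count = 3 → No.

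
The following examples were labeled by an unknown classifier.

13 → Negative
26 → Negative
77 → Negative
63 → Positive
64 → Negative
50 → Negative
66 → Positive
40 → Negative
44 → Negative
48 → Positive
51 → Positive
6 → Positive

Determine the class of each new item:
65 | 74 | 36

One predicate separates the groups cleanly: multiple of 3.
65: 65 = 3·21 + 2, doesn't qualify → Negative.
74: 74 = 3·24 + 2, doesn't qualify → Negative.
36: 36 = 3·12, fits → Positive.

Negative, Negative, Positive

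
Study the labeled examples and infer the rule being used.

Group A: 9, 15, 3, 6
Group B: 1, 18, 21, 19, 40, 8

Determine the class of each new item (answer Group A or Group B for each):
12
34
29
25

One predicate separates the groups cleanly: multiple of 3 AND at most 15.
12 → 12 = 3·4, 12 ≤ 15 → Group A. 34 → 34 = 3·11 + 1, 34 > 15 → Group B. 29 → 29 = 3·9 + 2, 29 > 15 → Group B. 25 → 25 = 3·8 + 1, 25 > 15 → Group B.

Group A, Group B, Group B, Group B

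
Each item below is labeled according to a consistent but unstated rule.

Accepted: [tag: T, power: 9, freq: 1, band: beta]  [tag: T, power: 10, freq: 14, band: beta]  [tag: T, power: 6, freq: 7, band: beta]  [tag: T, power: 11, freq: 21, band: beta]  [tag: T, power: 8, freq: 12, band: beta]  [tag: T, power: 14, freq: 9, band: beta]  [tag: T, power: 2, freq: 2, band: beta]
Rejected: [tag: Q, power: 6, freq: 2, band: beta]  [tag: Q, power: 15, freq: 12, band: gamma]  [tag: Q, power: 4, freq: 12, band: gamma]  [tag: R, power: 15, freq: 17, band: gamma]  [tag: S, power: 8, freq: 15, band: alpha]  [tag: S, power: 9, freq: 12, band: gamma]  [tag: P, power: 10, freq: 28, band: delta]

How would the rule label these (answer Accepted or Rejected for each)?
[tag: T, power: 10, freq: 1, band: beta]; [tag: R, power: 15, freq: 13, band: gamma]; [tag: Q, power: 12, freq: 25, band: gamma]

Accepted, Rejected, Rejected

Looking at the examples, the only property every 'Accepted' case has and every 'Rejected' case lacks is: tag is T.
[tag: T, power: 10, freq: 1, band: beta]: tag is T — meets the rule, so Accepted.
[tag: R, power: 15, freq: 13, band: gamma]: tag is R — does not fit, so Rejected.
[tag: Q, power: 12, freq: 25, band: gamma]: tag is Q — does not fit, so Rejected.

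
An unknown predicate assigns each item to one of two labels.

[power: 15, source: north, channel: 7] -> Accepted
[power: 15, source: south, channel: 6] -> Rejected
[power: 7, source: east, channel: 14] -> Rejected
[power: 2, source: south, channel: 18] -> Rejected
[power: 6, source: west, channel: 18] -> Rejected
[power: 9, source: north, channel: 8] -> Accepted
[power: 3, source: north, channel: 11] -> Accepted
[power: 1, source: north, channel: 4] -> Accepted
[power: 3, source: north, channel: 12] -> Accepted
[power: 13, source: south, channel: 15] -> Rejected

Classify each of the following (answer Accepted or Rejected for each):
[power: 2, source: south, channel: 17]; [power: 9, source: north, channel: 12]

The simplest hypothesis consistent with all the labels is: source is north.
[power: 2, source: south, channel: 17]: source is south — fails this test, so Rejected. [power: 9, source: north, channel: 12]: source is north — fits, so Accepted.

Rejected, Accepted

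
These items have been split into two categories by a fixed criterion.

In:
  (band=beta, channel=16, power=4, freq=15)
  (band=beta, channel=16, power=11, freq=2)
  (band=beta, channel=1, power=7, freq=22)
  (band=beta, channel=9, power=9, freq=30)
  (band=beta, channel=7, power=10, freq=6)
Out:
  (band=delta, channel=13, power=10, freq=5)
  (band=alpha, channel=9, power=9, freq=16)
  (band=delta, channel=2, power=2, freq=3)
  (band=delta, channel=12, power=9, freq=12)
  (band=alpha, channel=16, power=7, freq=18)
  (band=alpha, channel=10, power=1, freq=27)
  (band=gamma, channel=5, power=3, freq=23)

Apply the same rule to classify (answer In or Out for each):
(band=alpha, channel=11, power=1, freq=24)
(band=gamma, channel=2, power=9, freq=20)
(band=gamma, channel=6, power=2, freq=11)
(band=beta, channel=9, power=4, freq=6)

Every 'In' example satisfies: band is beta. None of the 'Out' examples do.
Out: (band=alpha, channel=11, power=1, freq=24), since band is alpha.
Out: (band=gamma, channel=2, power=9, freq=20), since band is gamma.
Out: (band=gamma, channel=6, power=2, freq=11), since band is gamma.
In: (band=beta, channel=9, power=4, freq=6), since band is beta.

Out, Out, Out, In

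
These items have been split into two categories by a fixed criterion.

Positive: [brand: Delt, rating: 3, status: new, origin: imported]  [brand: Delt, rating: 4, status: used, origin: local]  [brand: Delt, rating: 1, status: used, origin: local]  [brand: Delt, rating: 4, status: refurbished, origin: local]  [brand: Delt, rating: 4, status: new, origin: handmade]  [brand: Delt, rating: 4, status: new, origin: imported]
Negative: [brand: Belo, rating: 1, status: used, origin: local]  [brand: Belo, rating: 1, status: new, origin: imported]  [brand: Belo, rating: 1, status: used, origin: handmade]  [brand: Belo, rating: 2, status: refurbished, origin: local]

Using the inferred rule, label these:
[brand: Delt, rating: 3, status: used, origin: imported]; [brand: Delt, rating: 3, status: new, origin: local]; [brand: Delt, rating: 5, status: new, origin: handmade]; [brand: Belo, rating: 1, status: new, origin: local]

One predicate separates the groups cleanly: brand is Delt.
Positive: [brand: Delt, rating: 3, status: used, origin: imported], since brand is Delt.
Positive: [brand: Delt, rating: 3, status: new, origin: local], since brand is Delt.
Positive: [brand: Delt, rating: 5, status: new, origin: handmade], since brand is Delt.
Negative: [brand: Belo, rating: 1, status: new, origin: local], since brand is Belo.

Positive, Positive, Positive, Negative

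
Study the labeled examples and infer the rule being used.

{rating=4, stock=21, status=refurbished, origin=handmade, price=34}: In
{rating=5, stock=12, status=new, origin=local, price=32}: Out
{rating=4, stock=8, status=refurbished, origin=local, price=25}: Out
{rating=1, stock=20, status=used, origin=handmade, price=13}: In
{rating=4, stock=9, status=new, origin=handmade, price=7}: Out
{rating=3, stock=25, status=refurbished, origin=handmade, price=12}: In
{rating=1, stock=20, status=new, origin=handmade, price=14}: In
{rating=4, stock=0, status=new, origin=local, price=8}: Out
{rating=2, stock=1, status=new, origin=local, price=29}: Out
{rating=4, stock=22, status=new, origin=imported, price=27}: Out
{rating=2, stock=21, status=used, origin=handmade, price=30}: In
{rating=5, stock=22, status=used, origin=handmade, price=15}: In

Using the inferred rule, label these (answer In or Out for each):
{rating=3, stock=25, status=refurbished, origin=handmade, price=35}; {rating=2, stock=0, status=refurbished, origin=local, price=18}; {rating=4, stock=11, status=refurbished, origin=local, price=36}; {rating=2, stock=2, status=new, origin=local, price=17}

Rule: origin is handmade AND price ≥ 8. This holds for each 'In' example and fails for each 'Out' one.
{rating=3, stock=25, status=refurbished, origin=handmade, price=35} — origin is handmade, price = 35, hence In.
{rating=2, stock=0, status=refurbished, origin=local, price=18} — origin is local, price = 18, hence Out.
{rating=4, stock=11, status=refurbished, origin=local, price=36} — origin is local, price = 36, hence Out.
{rating=2, stock=2, status=new, origin=local, price=17} — origin is local, price = 17, hence Out.

In, Out, Out, Out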